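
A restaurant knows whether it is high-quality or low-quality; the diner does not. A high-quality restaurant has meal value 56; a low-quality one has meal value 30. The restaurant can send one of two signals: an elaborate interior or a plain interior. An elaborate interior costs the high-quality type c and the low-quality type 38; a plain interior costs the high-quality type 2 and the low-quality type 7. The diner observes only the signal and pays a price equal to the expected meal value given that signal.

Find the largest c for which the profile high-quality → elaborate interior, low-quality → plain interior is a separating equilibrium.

Under separation: elaborate interior → high-quality (pays 56); plain interior → low-quality (pays 30).
Low-quality: 30 − 7 = 23 ≥ 56 − 38 = 18. Holds regardless of c. ✓
High-quality: 56 − c ≥ 30 − 2, so c ≤ 56 − 28 = 28.

28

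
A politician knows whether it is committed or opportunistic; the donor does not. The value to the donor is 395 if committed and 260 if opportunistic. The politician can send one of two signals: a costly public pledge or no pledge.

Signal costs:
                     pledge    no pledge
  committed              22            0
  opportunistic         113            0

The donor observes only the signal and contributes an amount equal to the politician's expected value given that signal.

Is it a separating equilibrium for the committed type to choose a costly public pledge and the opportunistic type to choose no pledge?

No

Under separation the donor infers type exactly: pledge → committed (pays 395), no pledge → opportunistic (pays 260).
Committed: pledge gives 395 − 22 = 373; no pledge gives 260 − 0 = 260. No deviation. ✓
Opportunistic: no pledge gives 260 − 0 = 260; pledge gives 395 − 113 = 282. Would deviate. ✗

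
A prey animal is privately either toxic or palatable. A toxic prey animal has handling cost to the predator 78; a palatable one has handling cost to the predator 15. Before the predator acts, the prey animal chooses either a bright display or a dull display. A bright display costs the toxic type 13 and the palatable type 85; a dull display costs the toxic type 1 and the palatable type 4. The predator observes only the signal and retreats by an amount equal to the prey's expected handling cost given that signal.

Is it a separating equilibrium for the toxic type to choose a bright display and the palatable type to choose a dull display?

Yes

If types separate, bright display earns payment 78 and dull display earns 15.
Toxic: bright display gives 78 − 13 = 65; dull display gives 15 − 1 = 14. No deviation. ✓
Palatable: dull display gives 15 − 4 = 11; bright display gives 78 − 85 = -7. No deviation. ✓
Neither type gains from mimicking the other.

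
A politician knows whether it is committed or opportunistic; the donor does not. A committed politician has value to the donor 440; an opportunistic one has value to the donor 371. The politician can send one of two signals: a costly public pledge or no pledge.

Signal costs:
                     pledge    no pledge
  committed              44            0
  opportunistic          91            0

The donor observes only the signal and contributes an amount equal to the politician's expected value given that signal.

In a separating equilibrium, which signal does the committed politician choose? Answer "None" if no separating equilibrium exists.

Try committed → pledge, opportunistic → no pledge:
  If types separate, pledge earns payment 440 and no pledge earns 371.
  Committed: pledge gives 440 − 44 = 396; no pledge gives 371 − 0 = 371. No deviation. ✓
  Opportunistic: no pledge gives 371 − 0 = 371; pledge gives 440 − 91 = 349. No deviation. ✓
Both hold — the committed type sends pledge.

pledge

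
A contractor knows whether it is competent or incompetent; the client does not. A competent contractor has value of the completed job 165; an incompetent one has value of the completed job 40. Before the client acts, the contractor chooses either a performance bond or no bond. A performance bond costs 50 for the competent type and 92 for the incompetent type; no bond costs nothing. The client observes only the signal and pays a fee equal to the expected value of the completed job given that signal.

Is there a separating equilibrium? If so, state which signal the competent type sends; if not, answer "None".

Try competent → bond, incompetent → no bond:
  Under separation the client infers type exactly: bond → competent (pays 165), no bond → incompetent (pays 40).
  Competent: bond gives 165 − 50 = 115; no bond gives 40 − 0 = 40. No deviation. ✓
  Incompetent: no bond gives 40 − 0 = 40; bond gives 165 − 92 = 73. Would deviate. ✗
Try competent → no bond, incompetent → bond:
  Under separation the client infers type exactly: no bond → competent (pays 165), bond → incompetent (pays 40).
  Competent: no bond gives 165 − 0 = 165; bond gives 40 − 50 = -10. No deviation. ✓
  Incompetent: bond gives 40 − 92 = -52; no bond gives 165 − 0 = 165. Would deviate. ✗
Neither assignment is incentive-compatible.

None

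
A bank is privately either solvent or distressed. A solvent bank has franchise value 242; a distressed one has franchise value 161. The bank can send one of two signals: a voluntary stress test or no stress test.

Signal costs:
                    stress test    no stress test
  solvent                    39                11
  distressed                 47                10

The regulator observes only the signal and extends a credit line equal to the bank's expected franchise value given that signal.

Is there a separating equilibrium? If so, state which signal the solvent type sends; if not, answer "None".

None

Try solvent → stress test, distressed → no stress test:
  If types separate, stress test earns payment 242 and no stress test earns 161.
  Solvent: stress test gives 242 − 39 = 203; no stress test gives 161 − 11 = 150. No deviation. ✓
  Distressed: no stress test gives 161 − 10 = 151; stress test gives 242 − 47 = 195. Would deviate. ✗
Try solvent → no stress test, distressed → stress test:
  If types separate, no stress test earns payment 242 and stress test earns 161.
  Solvent: no stress test gives 242 − 11 = 231; stress test gives 161 − 39 = 122. No deviation. ✓
  Distressed: stress test gives 161 − 47 = 114; no stress test gives 242 − 10 = 232. Would deviate. ✗
Neither assignment is incentive-compatible.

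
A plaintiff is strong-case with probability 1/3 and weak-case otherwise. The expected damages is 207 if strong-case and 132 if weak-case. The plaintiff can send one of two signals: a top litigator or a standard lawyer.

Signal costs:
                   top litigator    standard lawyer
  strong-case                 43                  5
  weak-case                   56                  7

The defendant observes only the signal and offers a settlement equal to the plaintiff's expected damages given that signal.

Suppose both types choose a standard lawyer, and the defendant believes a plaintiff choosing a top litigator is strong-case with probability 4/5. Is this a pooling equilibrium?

On the equilibrium path (standard lawyer) the defendant holds the prior 1/3 and pays 1/3·207 + 2/3·132 = 157. Off-path (top litigator) belief 4/5 gives 4/5·207 + 1/5·132 = 192.
Strong-case: standard lawyer gives 157 − 5 = 152; top litigator gives 192 − 43 = 149. Stays. ✓
Weak-case: standard lawyer gives 157 − 7 = 150; top litigator gives 192 − 56 = 136. Stays. ✓
Beliefs are Bayes-consistent on-path and both types best-respond.

Yes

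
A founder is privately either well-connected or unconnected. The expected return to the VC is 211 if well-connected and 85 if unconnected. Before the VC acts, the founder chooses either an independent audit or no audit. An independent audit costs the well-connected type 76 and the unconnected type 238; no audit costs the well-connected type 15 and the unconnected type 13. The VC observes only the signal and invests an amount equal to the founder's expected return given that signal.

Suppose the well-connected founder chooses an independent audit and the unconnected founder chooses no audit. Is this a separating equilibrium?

Yes

Under separation the VC infers type exactly: audit → well-connected (pays 211), no audit → unconnected (pays 85).
Well-connected: audit gives 211 − 76 = 135; no audit gives 85 − 15 = 70. No deviation. ✓
Unconnected: no audit gives 85 − 13 = 72; audit gives 211 − 238 = -27. No deviation. ✓
Both incentive constraints hold.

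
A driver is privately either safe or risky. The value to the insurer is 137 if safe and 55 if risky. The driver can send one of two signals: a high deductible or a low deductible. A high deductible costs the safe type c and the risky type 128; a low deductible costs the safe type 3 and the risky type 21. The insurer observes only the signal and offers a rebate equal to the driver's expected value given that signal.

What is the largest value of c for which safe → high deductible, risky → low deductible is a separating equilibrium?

Under separation: high deductible → safe (pays 137); low deductible → risky (pays 55).
Risky: 55 − 21 = 34 ≥ 137 − 128 = 9. Holds regardless of c. ✓
Safe: 137 − c ≥ 55 − 3, so c ≤ 137 − 52 = 85.

85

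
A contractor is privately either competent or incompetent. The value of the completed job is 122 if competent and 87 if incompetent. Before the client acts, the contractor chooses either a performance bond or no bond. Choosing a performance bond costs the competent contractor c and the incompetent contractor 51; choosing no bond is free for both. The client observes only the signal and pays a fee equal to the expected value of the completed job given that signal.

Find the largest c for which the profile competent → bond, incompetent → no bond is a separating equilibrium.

35

Under separation: bond → competent (pays 122); no bond → incompetent (pays 87).
Incompetent: 87 − 0 = 87 ≥ 122 − 51 = 71. Holds regardless of c. ✓
Competent: 122 − c ≥ 87 − 0, so c ≤ 122 − 87 = 35.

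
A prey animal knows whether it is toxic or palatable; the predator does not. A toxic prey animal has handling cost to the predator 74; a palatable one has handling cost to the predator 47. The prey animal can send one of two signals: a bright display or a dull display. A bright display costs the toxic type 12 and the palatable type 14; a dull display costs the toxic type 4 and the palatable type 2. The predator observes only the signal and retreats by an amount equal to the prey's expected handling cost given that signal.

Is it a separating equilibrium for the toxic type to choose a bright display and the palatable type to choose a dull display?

Under separation the predator infers type exactly: bright display → toxic (pays 74), dull display → palatable (pays 47).
Toxic: bright display gives 74 − 12 = 62; dull display gives 47 − 4 = 43. No deviation. ✓
Palatable: dull display gives 47 − 2 = 45; bright display gives 74 − 14 = 60. Would deviate. ✗

No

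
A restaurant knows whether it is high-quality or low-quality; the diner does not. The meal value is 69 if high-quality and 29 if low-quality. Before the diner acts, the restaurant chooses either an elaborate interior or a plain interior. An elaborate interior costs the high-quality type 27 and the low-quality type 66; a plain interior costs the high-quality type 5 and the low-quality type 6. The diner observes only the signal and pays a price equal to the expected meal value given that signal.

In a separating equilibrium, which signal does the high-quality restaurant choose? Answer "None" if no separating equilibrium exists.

Try high-quality → elaborate interior, low-quality → plain interior:
  If types separate, elaborate interior earns payment 69 and plain interior earns 29.
  High-quality: elaborate interior gives 69 − 27 = 42; plain interior gives 29 − 5 = 24. No deviation. ✓
  Low-quality: plain interior gives 29 − 6 = 23; elaborate interior gives 69 − 66 = 3. No deviation. ✓
Both hold — the high-quality type sends elaborate interior.

elaborate interior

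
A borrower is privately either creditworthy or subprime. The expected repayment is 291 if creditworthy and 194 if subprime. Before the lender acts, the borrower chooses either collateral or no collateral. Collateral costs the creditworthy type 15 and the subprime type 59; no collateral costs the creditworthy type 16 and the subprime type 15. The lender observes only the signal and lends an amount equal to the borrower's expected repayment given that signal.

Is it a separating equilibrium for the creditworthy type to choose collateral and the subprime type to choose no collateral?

No

If types separate, collateral earns payment 291 and no collateral earns 194.
Creditworthy: collateral gives 291 − 15 = 276; no collateral gives 194 − 16 = 178. No deviation. ✓
Subprime: no collateral gives 194 − 15 = 179; collateral gives 291 − 59 = 232. Would deviate. ✗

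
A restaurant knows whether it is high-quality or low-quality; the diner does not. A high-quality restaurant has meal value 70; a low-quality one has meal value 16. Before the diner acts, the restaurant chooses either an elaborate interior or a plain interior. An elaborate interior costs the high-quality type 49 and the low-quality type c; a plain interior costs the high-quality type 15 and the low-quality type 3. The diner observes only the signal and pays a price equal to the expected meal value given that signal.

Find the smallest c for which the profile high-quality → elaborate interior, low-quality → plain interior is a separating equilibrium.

Under separation: elaborate interior → high-quality (pays 70); plain interior → low-quality (pays 16).
High-quality: 70 − 49 = 21 ≥ 16 − 15 = 1. Holds regardless of c. ✓
Low-quality: 16 − 3 ≥ 70 − c, so c ≥ 70 − 13 = 57.

57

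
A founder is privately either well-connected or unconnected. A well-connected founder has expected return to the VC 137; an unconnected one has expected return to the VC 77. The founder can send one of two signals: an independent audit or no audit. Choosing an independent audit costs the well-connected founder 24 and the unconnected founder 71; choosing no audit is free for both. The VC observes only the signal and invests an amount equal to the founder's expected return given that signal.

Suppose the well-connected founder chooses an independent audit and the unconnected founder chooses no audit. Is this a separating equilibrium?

Yes

If types separate, audit earns payment 137 and no audit earns 77.
Well-connected: audit gives 137 − 24 = 113; no audit gives 77 − 0 = 77. No deviation. ✓
Unconnected: no audit gives 77 − 0 = 77; audit gives 137 − 71 = 66. No deviation. ✓
Neither type gains from mimicking the other.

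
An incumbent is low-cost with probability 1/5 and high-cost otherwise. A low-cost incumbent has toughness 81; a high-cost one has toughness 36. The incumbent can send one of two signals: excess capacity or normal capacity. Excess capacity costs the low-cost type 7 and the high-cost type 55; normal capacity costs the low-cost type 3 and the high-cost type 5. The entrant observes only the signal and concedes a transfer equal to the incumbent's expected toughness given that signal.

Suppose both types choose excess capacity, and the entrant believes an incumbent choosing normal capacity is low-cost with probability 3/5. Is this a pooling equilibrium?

No

On the equilibrium path (excess capacity) the entrant holds the prior 1/5 and pays 1/5·81 + 4/5·36 = 45. Off-path (normal capacity) belief 3/5 gives 3/5·81 + 2/5·36 = 63.
Low-cost: excess capacity gives 45 − 7 = 38; normal capacity gives 63 − 3 = 60. Deviates. ✗
High-cost: excess capacity gives 45 − 55 = -10; normal capacity gives 63 − 5 = 58. Deviates. ✗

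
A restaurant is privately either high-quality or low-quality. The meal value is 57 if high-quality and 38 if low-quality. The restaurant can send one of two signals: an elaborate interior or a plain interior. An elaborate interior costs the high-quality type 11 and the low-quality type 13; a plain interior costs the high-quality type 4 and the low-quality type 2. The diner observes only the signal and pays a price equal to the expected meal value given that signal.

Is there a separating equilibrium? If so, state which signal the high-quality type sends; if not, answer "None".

None

Try high-quality → elaborate interior, low-quality → plain interior:
  If types separate, elaborate interior earns payment 57 and plain interior earns 38.
  High-quality: elaborate interior gives 57 − 11 = 46; plain interior gives 38 − 4 = 34. No deviation. ✓
  Low-quality: plain interior gives 38 − 2 = 36; elaborate interior gives 57 − 13 = 44. Would deviate. ✗
Try high-quality → plain interior, low-quality → elaborate interior:
  If types separate, plain interior earns payment 57 and elaborate interior earns 38.
  High-quality: plain interior gives 57 − 4 = 53; elaborate interior gives 38 − 11 = 27. No deviation. ✓
  Low-quality: elaborate interior gives 38 − 13 = 25; plain interior gives 57 − 2 = 55. Would deviate. ✗
Neither assignment is incentive-compatible.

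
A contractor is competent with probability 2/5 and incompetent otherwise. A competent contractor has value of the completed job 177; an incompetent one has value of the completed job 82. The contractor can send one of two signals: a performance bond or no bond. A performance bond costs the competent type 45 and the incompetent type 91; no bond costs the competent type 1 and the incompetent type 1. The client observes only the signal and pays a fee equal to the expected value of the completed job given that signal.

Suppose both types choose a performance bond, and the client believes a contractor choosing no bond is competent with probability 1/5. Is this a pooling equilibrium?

No

At the pooled signal (bond) the client holds the prior 2/5 and pays 2/5·177 + 3/5·82 = 120. Off-path (no bond) belief 1/5 gives 1/5·177 + 4/5·82 = 101.
Competent: bond gives 120 − 45 = 75; no bond gives 101 − 1 = 100. Deviates. ✗
Incompetent: bond gives 120 − 91 = 29; no bond gives 101 − 1 = 100. Deviates. ✗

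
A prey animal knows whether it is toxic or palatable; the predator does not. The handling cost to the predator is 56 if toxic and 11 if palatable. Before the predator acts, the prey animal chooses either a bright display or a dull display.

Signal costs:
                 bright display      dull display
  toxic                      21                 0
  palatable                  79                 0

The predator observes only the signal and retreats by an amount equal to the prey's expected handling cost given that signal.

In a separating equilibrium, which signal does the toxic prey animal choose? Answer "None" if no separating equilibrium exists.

bright display

Try toxic → bright display, palatable → dull display:
  If types separate, bright display earns payment 56 and dull display earns 11.
  Toxic: bright display gives 56 − 21 = 35; dull display gives 11 − 0 = 11. No deviation. ✓
  Palatable: dull display gives 11 − 0 = 11; bright display gives 56 − 79 = -23. No deviation. ✓
Both hold — the toxic type sends bright display.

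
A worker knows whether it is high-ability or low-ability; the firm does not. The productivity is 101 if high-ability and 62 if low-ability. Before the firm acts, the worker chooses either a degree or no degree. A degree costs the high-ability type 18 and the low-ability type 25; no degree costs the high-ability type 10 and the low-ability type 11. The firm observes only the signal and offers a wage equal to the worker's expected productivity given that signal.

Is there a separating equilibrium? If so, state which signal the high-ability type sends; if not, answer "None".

None

Try high-ability → degree, low-ability → no degree:
  If types separate, degree earns payment 101 and no degree earns 62.
  High-ability: degree gives 101 − 18 = 83; no degree gives 62 − 10 = 52. No deviation. ✓
  Low-ability: no degree gives 62 − 11 = 51; degree gives 101 − 25 = 76. Would deviate. ✗
Try high-ability → no degree, low-ability → degree:
  If types separate, no degree earns payment 101 and degree earns 62.
  High-ability: no degree gives 101 − 10 = 91; degree gives 62 − 18 = 44. No deviation. ✓
  Low-ability: degree gives 62 − 25 = 37; no degree gives 101 − 11 = 90. Would deviate. ✗
Neither assignment is incentive-compatible.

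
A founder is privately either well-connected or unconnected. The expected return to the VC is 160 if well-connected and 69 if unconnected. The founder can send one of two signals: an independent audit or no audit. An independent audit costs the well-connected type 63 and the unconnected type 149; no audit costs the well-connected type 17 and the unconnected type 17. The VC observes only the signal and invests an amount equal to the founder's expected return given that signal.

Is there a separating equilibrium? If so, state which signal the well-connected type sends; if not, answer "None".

Try well-connected → audit, unconnected → no audit:
  If types separate, audit earns payment 160 and no audit earns 69.
  Well-connected: audit gives 160 − 63 = 97; no audit gives 69 − 17 = 52. No deviation. ✓
  Unconnected: no audit gives 69 − 17 = 52; audit gives 160 − 149 = 11. No deviation. ✓
Both hold — the well-connected type sends audit.

audit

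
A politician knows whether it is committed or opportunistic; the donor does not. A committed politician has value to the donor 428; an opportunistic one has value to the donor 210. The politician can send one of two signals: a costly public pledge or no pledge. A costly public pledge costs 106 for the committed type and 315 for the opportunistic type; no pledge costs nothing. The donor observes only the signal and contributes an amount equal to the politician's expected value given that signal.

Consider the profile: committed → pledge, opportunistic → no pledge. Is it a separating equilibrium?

Under separation the donor infers type exactly: pledge → committed (pays 428), no pledge → opportunistic (pays 210).
Committed: pledge gives 428 − 106 = 322; no pledge gives 210 − 0 = 210. No deviation. ✓
Opportunistic: no pledge gives 210 − 0 = 210; pledge gives 428 − 315 = 113. No deviation. ✓
Neither type gains from mimicking the other.

Yes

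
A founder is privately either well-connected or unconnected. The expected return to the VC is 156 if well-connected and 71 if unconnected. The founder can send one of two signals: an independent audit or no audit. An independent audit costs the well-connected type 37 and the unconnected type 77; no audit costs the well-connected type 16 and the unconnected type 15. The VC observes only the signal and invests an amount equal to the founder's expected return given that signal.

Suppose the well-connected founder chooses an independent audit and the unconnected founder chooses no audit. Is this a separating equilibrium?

No

Under separation the VC infers type exactly: audit → well-connected (pays 156), no audit → unconnected (pays 71).
Well-connected: audit gives 156 − 37 = 119; no audit gives 71 − 16 = 55. No deviation. ✓
Unconnected: no audit gives 71 − 15 = 56; audit gives 156 − 77 = 79. Would deviate. ✗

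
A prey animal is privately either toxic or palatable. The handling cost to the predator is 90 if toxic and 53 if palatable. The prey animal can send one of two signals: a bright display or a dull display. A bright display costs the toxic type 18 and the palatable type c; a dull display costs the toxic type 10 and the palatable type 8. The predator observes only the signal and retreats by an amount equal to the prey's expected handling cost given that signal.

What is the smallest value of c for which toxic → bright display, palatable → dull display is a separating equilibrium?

Under separation: bright display → toxic (pays 90); dull display → palatable (pays 53).
Toxic: 90 − 18 = 72 ≥ 53 − 10 = 43. Holds regardless of c. ✓
Palatable: 53 − 8 ≥ 90 − c, so c ≥ 90 − 45 = 45.

45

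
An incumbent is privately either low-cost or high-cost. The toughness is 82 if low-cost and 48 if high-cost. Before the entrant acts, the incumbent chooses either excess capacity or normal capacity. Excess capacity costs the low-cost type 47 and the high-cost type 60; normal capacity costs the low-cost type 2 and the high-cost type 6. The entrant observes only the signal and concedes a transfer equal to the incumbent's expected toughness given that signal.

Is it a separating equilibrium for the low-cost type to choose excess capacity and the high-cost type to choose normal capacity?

If types separate, excess capacity earns payment 82 and normal capacity earns 48.
Low-cost: excess capacity gives 82 − 47 = 35; normal capacity gives 48 − 2 = 46. Would deviate. ✗
High-cost: normal capacity gives 48 − 6 = 42; excess capacity gives 82 − 60 = 22. No deviation. ✓

No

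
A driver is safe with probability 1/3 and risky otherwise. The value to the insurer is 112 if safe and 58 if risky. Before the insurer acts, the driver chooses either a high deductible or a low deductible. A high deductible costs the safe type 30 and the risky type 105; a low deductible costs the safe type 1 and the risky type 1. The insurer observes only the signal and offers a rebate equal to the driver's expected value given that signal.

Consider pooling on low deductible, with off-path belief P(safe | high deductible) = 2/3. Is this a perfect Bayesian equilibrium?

At the pooled signal (low deductible) the insurer holds the prior 1/3 and pays 1/3·112 + 2/3·58 = 76. Off-path (high deductible) belief 2/3 gives 2/3·112 + 1/3·58 = 94.
Safe: low deductible gives 76 − 1 = 75; high deductible gives 94 − 30 = 64. Stays. ✓
Risky: low deductible gives 76 − 1 = 75; high deductible gives 94 − 105 = -11. Stays. ✓

Yes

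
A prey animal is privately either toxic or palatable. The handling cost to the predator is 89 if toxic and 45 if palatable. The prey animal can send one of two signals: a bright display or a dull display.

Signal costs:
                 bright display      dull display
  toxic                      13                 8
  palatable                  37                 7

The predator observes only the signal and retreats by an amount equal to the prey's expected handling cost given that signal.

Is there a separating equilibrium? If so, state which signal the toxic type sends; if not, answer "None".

Try toxic → bright display, palatable → dull display:
  Under separation the predator infers type exactly: bright display → toxic (pays 89), dull display → palatable (pays 45).
  Toxic: bright display gives 89 − 13 = 76; dull display gives 45 − 8 = 37. No deviation. ✓
  Palatable: dull display gives 45 − 7 = 38; bright display gives 89 − 37 = 52. Would deviate. ✗
Try toxic → dull display, palatable → bright display:
  Under separation the predator infers type exactly: dull display → toxic (pays 89), bright display → palatable (pays 45).
  Toxic: dull display gives 89 − 8 = 81; bright display gives 45 − 13 = 32. No deviation. ✓
  Palatable: bright display gives 45 − 37 = 8; dull display gives 89 − 7 = 82. Would deviate. ✗
Neither assignment is incentive-compatible.

None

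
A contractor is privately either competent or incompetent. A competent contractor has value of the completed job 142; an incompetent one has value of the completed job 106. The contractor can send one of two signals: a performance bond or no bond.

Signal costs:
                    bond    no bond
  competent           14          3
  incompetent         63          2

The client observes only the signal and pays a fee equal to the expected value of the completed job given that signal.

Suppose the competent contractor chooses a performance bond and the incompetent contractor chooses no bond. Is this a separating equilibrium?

If types separate, bond earns payment 142 and no bond earns 106.
Competent: bond gives 142 − 14 = 128; no bond gives 106 − 3 = 103. No deviation. ✓
Incompetent: no bond gives 106 − 2 = 104; bond gives 142 − 63 = 79. No deviation. ✓
Both incentive constraints hold.

Yes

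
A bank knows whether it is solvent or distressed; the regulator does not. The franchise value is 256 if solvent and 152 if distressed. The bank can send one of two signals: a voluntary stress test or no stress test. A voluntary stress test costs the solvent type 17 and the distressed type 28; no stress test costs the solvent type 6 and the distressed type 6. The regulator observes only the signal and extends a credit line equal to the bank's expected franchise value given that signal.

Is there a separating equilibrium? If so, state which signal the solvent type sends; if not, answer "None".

None

Try solvent → stress test, distressed → no stress test:
  If types separate, stress test earns payment 256 and no stress test earns 152.
  Solvent: stress test gives 256 − 17 = 239; no stress test gives 152 − 6 = 146. No deviation. ✓
  Distressed: no stress test gives 152 − 6 = 146; stress test gives 256 − 28 = 228. Would deviate. ✗
Try solvent → no stress test, distressed → stress test:
  If types separate, no stress test earns payment 256 and stress test earns 152.
  Solvent: no stress test gives 256 − 6 = 250; stress test gives 152 − 17 = 135. No deviation. ✓
  Distressed: stress test gives 152 − 28 = 124; no stress test gives 256 − 6 = 250. Would deviate. ✗
Neither assignment is incentive-compatible.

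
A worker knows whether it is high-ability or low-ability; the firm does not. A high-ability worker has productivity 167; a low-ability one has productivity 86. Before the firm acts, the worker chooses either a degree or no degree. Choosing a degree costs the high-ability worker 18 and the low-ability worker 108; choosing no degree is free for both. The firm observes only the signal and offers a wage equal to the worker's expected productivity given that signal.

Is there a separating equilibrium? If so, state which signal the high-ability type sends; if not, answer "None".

degree

Try high-ability → degree, low-ability → no degree:
  If types separate, degree earns payment 167 and no degree earns 86.
  High-ability: degree gives 167 − 18 = 149; no degree gives 86 − 0 = 86. No deviation. ✓
  Low-ability: no degree gives 86 − 0 = 86; degree gives 167 − 108 = 59. No deviation. ✓
Both hold — the high-ability type sends degree.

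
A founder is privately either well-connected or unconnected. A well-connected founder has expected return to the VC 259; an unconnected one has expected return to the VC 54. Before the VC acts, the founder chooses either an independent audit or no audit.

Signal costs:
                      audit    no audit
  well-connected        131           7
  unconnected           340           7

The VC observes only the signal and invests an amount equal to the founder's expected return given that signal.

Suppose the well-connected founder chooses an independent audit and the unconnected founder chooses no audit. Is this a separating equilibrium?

Yes

Under separation the VC infers type exactly: audit → well-connected (pays 259), no audit → unconnected (pays 54).
Well-connected: audit gives 259 − 131 = 128; no audit gives 54 − 7 = 47. No deviation. ✓
Unconnected: no audit gives 54 − 7 = 47; audit gives 259 − 340 = -81. No deviation. ✓
Both incentive constraints hold.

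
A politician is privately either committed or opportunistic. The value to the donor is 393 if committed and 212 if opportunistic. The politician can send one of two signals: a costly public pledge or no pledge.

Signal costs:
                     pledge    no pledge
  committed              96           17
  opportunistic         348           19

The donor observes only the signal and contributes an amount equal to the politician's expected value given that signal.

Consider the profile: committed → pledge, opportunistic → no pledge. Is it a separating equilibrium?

If types separate, pledge earns payment 393 and no pledge earns 212.
Committed: pledge gives 393 − 96 = 297; no pledge gives 212 − 17 = 195. No deviation. ✓
Opportunistic: no pledge gives 212 − 19 = 193; pledge gives 393 − 348 = 45. No deviation. ✓
Both incentive constraints hold.

Yes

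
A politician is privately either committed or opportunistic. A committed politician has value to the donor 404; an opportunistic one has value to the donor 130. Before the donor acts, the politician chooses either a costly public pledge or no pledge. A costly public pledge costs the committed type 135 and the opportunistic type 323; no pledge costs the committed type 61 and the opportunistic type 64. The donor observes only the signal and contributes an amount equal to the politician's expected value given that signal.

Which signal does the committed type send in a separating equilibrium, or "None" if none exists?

None

Try committed → pledge, opportunistic → no pledge:
  If types separate, pledge earns payment 404 and no pledge earns 130.
  Committed: pledge gives 404 − 135 = 269; no pledge gives 130 − 61 = 69. No deviation. ✓
  Opportunistic: no pledge gives 130 − 64 = 66; pledge gives 404 − 323 = 81. Would deviate. ✗
Try committed → no pledge, opportunistic → pledge:
  If types separate, no pledge earns payment 404 and pledge earns 130.
  Committed: no pledge gives 404 − 61 = 343; pledge gives 130 − 135 = -5. No deviation. ✓
  Opportunistic: pledge gives 130 − 323 = -193; no pledge gives 404 − 64 = 340. Would deviate. ✗
Neither assignment is incentive-compatible.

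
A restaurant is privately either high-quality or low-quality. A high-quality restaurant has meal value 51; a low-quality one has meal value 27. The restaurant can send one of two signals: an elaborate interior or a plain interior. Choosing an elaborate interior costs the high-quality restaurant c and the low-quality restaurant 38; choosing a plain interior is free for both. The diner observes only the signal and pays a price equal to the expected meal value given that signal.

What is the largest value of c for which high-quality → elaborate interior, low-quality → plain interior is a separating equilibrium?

24

Under separation: elaborate interior → high-quality (pays 51); plain interior → low-quality (pays 27).
Low-quality: 27 − 0 = 27 ≥ 51 − 38 = 13. Holds regardless of c. ✓
High-quality: 51 − c ≥ 27 − 0, so c ≤ 51 − 27 = 24.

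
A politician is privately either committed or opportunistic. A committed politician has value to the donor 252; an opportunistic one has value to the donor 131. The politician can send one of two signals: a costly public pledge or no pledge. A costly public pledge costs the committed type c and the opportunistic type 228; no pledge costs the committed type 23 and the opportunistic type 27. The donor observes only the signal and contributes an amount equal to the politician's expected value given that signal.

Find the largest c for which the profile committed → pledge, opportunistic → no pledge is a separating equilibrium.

144

Under separation: pledge → committed (pays 252); no pledge → opportunistic (pays 131).
Opportunistic: 131 − 27 = 104 ≥ 252 − 228 = 24. Holds regardless of c. ✓
Committed: 252 − c ≥ 131 − 23, so c ≤ 252 − 108 = 144.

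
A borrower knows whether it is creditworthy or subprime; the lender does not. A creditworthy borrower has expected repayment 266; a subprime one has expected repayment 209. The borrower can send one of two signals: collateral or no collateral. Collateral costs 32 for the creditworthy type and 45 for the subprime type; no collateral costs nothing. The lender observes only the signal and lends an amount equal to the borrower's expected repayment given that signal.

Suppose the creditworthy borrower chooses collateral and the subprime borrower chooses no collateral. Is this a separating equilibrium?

No

If types separate, collateral earns payment 266 and no collateral earns 209.
Creditworthy: collateral gives 266 − 32 = 234; no collateral gives 209 − 0 = 209. No deviation. ✓
Subprime: no collateral gives 209 − 0 = 209; collateral gives 266 − 45 = 221. Would deviate. ✗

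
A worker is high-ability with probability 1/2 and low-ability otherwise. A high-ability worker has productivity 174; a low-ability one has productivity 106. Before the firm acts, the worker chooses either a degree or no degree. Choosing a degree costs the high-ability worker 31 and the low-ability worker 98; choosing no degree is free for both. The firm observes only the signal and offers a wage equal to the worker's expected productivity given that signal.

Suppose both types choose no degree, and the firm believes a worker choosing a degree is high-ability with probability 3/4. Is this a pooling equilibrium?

Yes

On the equilibrium path (no degree) the firm holds the prior 1/2 and pays 1/2·174 + 1/2·106 = 140. Off-path (degree) belief 3/4 gives 3/4·174 + 1/4·106 = 157.
High-ability: no degree gives 140 − 0 = 140; degree gives 157 − 31 = 126. Stays. ✓
Low-ability: no degree gives 140 − 0 = 140; degree gives 157 − 98 = 59. Stays. ✓
Beliefs are Bayes-consistent on-path and both types best-respond.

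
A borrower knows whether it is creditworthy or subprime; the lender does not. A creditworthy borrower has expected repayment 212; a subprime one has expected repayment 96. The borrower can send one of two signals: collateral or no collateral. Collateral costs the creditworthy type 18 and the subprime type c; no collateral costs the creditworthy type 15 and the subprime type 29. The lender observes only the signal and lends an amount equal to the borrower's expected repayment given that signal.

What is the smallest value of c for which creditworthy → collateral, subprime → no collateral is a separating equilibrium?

145

Under separation: collateral → creditworthy (pays 212); no collateral → subprime (pays 96).
Creditworthy: 212 − 18 = 194 ≥ 96 − 15 = 81. Holds regardless of c. ✓
Subprime: 96 − 29 ≥ 212 − c, so c ≥ 212 − 67 = 145.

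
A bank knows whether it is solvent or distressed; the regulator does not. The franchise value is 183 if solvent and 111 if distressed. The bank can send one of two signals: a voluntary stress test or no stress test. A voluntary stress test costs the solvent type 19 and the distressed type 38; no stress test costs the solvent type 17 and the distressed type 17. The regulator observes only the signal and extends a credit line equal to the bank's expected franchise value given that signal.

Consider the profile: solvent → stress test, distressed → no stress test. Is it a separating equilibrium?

No

If types separate, stress test earns payment 183 and no stress test earns 111.
Solvent: stress test gives 183 − 19 = 164; no stress test gives 111 − 17 = 94. No deviation. ✓
Distressed: no stress test gives 111 − 17 = 94; stress test gives 183 − 38 = 145. Would deviate. ✗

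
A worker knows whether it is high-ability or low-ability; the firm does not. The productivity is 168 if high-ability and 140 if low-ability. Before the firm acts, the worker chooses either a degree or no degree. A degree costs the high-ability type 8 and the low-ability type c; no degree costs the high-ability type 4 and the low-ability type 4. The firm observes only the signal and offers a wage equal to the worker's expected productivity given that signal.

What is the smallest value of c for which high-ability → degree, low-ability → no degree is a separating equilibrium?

Under separation: degree → high-ability (pays 168); no degree → low-ability (pays 140).
High-ability: 168 − 8 = 160 ≥ 140 − 4 = 136. Holds regardless of c. ✓
Low-ability: 140 − 4 ≥ 168 − c, so c ≥ 168 − 136 = 32.

32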